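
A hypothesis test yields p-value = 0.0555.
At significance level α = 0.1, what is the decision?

Answer: reject H₀

Derivation:
Compare p-value to α:
0.0555 < 0.1
Decision: reject H₀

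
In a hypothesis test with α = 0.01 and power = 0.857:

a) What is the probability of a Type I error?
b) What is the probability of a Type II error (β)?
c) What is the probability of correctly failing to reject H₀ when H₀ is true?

a) Type I error probability = α = 0.01
b) Power = P(reject H₀ | H₁ true) = 1 - β = 0.857, so Type II error probability = β = 1 - Power = 0.143
c) P(fail to reject H₀ | H₀ true) = 1 - α = 0.99

Answer: a) 0.01, b) 0.143, c) 0.99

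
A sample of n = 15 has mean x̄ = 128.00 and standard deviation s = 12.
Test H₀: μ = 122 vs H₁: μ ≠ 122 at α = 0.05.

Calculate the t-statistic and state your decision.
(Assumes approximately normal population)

Answer: t = 1.9365, fail to reject H₀

Derivation:
df = n - 1 = 14
SE = s/√n = 12/√15 = 3.0984
t = (x̄ - μ₀)/SE = (128.00 - 122)/3.0984 = 1.9365
Critical value: t_{0.025,14} = ±2.145
p-value ≈ 0.0733
Decision: fail to reject H₀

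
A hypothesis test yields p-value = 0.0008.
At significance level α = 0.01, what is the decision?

Answer: reject H₀

Derivation:
Compare p-value to α:
0.0008 < 0.01
Decision: reject H₀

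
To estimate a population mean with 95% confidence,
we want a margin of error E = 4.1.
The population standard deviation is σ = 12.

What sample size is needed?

z_0.025 = 1.960
n = (z×σ/E)² = (1.960×12/4.1)²
n = 32.9084
Round up: n = 33

Answer: n = 33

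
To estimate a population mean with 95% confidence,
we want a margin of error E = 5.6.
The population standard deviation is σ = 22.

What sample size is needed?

Answer: n = 60

Derivation:
z_0.025 = 1.960
n = (z×σ/E)² = (1.960×22/5.6)²
n = 59.2900
Round up: n = 60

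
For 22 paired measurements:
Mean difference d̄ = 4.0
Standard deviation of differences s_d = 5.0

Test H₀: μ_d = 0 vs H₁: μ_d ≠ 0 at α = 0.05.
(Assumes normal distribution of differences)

df = n - 1 = 21
SE = s_d/√n = 5.0/√22 = 1.0660
t = d̄/SE = 4.0/1.0660 = 3.7523
Critical value: t_{0.025,21} = ±2.080
p-value ≈ 0.0012
Decision: reject H₀

Answer: t = 3.7523, reject H₀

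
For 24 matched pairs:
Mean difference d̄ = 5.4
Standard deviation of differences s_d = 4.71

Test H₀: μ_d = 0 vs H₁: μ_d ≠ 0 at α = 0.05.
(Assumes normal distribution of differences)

Answer: t = 5.6168, reject H₀

Derivation:
df = n - 1 = 23
SE = s_d/√n = 4.71/√24 = 0.9614
t = d̄/SE = 5.4/0.9614 = 5.6168
Critical value: t_{0.025,23} = ±2.069
p-value < 0.0001
Decision: reject H₀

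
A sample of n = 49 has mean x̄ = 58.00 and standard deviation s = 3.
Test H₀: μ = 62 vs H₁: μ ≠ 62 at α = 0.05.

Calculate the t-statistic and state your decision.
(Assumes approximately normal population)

Answer: t = -9.3327, reject H₀

Derivation:
df = n - 1 = 48
SE = s/√n = 3/√49 = 0.4286
t = (x̄ - μ₀)/SE = (58.00 - 62)/0.4286 = -9.3327
Critical value: t_{0.025,48} = ±2.011
p-value < 0.0001
Decision: reject H₀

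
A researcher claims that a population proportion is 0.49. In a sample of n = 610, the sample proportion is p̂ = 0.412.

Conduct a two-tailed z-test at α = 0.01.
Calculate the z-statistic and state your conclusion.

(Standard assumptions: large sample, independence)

H₀: p = 0.49, H₁: p ≠ 0.49
Standard error: SE = √(p₀(1-p₀)/n) = √(0.49×0.51/610) = 0.020240
z-statistic: z = (p̂ - p₀)/SE = (0.412 - 0.49)/0.020240 = -3.8538
Critical value: z_0.005 = ±2.576
p-value = 0.0001
Decision: reject H₀ at α = 0.01

Answer: z = -3.8538, reject H₀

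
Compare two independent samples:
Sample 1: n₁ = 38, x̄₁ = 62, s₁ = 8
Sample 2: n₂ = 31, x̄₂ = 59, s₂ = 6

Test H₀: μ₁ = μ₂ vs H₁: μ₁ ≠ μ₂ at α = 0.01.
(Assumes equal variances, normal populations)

Pooled variance: s²_p = [37×8² + 30×6²]/(67) = 51.4627
s_p = 7.1738
SE = s_p×√(1/n₁ + 1/n₂) = 7.1738×√(1/38 + 1/31) = 1.7362
t = (x̄₁ - x̄₂)/SE = (62 - 59)/1.7362 = 1.7279
df = 67, t-critical = ±2.651
Decision: fail to reject H₀

Answer: t = 1.7279, fail to reject H₀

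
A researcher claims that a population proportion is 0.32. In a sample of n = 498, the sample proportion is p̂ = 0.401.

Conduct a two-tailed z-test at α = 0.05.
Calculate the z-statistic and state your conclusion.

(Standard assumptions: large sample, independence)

Answer: z = 3.8750, reject H₀

Derivation:
H₀: p = 0.32, H₁: p ≠ 0.32
Standard error: SE = √(p₀(1-p₀)/n) = √(0.32×0.68/498) = 0.020903
z-statistic: z = (p̂ - p₀)/SE = (0.401 - 0.32)/0.020903 = 3.8750
Critical value: z_0.025 = ±1.960
p-value = 0.0001
Decision: reject H₀ at α = 0.05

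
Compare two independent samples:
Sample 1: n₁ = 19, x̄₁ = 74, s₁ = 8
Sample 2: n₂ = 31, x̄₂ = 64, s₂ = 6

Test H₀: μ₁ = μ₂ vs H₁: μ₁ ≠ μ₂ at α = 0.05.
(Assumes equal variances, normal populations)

Pooled variance: s²_p = [18×8² + 30×6²]/(48) = 46.5000
s_p = 6.8191
SE = s_p×√(1/n₁ + 1/n₂) = 6.8191×√(1/19 + 1/31) = 1.9868
t = (x̄₁ - x̄₂)/SE = (74 - 64)/1.9868 = 5.0332
df = 48, t-critical = ±2.011
Decision: reject H₀

Answer: t = 5.0332, reject H₀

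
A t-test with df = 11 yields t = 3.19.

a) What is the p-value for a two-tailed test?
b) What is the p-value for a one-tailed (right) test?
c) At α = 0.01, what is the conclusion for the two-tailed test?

Answer: a) 0.0086, b) 0.0043, c) reject H₀

Derivation:
Using t-distribution with df = 11:
a) Two-tailed: p = 2×P(T > 3.19) = 0.0086
b) One-tailed: p = P(T > 3.19) = 0.0043
c) 0.0086 < 0.01, reject H₀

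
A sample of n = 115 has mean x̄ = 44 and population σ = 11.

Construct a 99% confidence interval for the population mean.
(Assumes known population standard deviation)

Confidence level: 99%, α = 0.01
z_0.005 = 2.576
SE = σ/√n = 11/√115 = 1.0258
Margin of error = 2.576 × 1.0258 = 2.6425
CI: x̄ ± margin = 44 ± 2.6425
CI: (41.3575, 46.6425)

Answer: (41.3575, 46.6425)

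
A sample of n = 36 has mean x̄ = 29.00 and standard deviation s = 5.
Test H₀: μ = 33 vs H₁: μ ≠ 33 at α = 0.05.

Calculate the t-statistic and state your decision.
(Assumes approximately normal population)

df = n - 1 = 35
SE = s/√n = 5/√36 = 0.8333
t = (x̄ - μ₀)/SE = (29.00 - 33)/0.8333 = -4.8002
Critical value: t_{0.025,35} = ±2.030
p-value < 0.0001
Decision: reject H₀

Answer: t = -4.8002, reject H₀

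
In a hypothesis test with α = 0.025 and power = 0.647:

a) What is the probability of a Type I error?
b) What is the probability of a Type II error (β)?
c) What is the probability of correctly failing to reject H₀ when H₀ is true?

Answer: a) 0.025, b) 0.353, c) 0.975

Derivation:
a) Type I error probability = α = 0.025
b) Power = P(reject H₀ | H₁ true) = 1 - β = 0.647, so Type II error probability = β = 1 - Power = 0.353
c) P(fail to reject H₀ | H₀ true) = 1 - α = 0.975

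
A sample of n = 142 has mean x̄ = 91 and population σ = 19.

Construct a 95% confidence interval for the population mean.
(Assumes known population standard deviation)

Answer: (87.8750, 94.1250)

Derivation:
Confidence level: 95%, α = 0.05
z_0.025 = 1.960
SE = σ/√n = 19/√142 = 1.5944
Margin of error = 1.960 × 1.5944 = 3.1250
CI: x̄ ± margin = 91 ± 3.1250
CI: (87.8750, 94.1250)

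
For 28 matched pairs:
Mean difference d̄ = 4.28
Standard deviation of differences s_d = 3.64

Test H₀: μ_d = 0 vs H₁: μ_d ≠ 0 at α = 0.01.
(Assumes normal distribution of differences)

df = n - 1 = 27
SE = s_d/√n = 3.64/√28 = 0.6879
t = d̄/SE = 4.28/0.6879 = 6.2218
Critical value: t_{0.005,27} = ±2.771
p-value < 0.0001
Decision: reject H₀

Answer: t = 6.2218, reject H₀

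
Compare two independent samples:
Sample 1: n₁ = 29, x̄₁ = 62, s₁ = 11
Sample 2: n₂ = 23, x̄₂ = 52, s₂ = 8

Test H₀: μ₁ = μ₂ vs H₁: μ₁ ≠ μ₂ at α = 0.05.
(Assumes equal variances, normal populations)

Pooled variance: s²_p = [28×11² + 22×8²]/(50) = 95.9200
s_p = 9.7939
SE = s_p×√(1/n₁ + 1/n₂) = 9.7939×√(1/29 + 1/23) = 2.7346
t = (x̄₁ - x̄₂)/SE = (62 - 52)/2.7346 = 3.6568
df = 50, t-critical = ±2.009
Decision: reject H₀

Answer: t = 3.6568, reject H₀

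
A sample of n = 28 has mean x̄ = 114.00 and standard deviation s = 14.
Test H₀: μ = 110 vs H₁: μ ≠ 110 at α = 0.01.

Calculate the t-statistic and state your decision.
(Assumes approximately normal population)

df = n - 1 = 27
SE = s/√n = 14/√28 = 2.6458
t = (x̄ - μ₀)/SE = (114.00 - 110)/2.6458 = 1.5118
Critical value: t_{0.005,27} = ±2.771
p-value ≈ 0.1422
Decision: fail to reject H₀

Answer: t = 1.5118, fail to reject H₀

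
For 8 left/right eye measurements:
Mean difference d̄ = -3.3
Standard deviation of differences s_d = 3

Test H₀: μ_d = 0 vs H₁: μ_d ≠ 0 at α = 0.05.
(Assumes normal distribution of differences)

df = n - 1 = 7
SE = s_d/√n = 3/√8 = 1.0607
t = d̄/SE = -3.3/1.0607 = -3.1112
Critical value: t_{0.025,7} = ±2.365
p-value ≈ 0.0171
Decision: reject H₀

Answer: t = -3.1112, reject H₀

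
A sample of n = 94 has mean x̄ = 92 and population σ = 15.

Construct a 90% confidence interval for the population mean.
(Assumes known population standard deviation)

Confidence level: 90%, α = 0.1
z_0.05 = 1.645
SE = σ/√n = 15/√94 = 1.5471
Margin of error = 1.645 × 1.5471 = 2.5450
CI: x̄ ± margin = 92 ± 2.5450
CI: (89.4550, 94.5450)

Answer: (89.4550, 94.5450)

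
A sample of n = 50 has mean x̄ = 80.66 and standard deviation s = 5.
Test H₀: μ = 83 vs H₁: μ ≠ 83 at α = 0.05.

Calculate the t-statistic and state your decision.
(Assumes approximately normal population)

Answer: t = -3.3093, reject H₀

Derivation:
df = n - 1 = 49
SE = s/√n = 5/√50 = 0.7071
t = (x̄ - μ₀)/SE = (80.66 - 83)/0.7071 = -3.3093
Critical value: t_{0.025,49} = ±2.010
p-value ≈ 0.0018
Decision: reject H₀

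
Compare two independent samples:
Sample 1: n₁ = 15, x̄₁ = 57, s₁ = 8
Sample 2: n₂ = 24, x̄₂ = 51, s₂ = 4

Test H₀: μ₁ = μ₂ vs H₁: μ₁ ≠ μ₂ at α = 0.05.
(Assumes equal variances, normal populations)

Answer: t = 3.1188, reject H₀

Derivation:
Pooled variance: s²_p = [14×8² + 23×4²]/(37) = 34.1622
s_p = 5.8448
SE = s_p×√(1/n₁ + 1/n₂) = 5.8448×√(1/15 + 1/24) = 1.9238
t = (x̄₁ - x̄₂)/SE = (57 - 51)/1.9238 = 3.1188
df = 37, t-critical = ±2.026
Decision: reject H₀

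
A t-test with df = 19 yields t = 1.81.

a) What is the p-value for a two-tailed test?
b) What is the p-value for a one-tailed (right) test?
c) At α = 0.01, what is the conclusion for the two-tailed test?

Answer: a) 0.0861, b) 0.0431, c) fail to reject H₀

Derivation:
Using t-distribution with df = 19:
a) Two-tailed: p = 2×P(T > 1.81) = 0.0861
b) One-tailed: p = P(T > 1.81) = 0.0431
c) 0.0861 ≥ 0.01, fail to reject H₀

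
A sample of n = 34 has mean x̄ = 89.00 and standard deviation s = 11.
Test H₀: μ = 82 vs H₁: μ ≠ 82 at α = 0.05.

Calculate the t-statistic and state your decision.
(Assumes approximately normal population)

df = n - 1 = 33
SE = s/√n = 11/√34 = 1.8865
t = (x̄ - μ₀)/SE = (89.00 - 82)/1.8865 = 3.7106
Critical value: t_{0.025,33} = ±2.035
p-value ≈ 0.0008
Decision: reject H₀

Answer: t = 3.7106, reject H₀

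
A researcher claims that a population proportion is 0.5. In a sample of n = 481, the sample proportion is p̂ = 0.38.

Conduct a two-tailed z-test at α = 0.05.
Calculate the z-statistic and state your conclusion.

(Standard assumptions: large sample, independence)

Answer: z = -5.2636, reject H₀

Derivation:
H₀: p = 0.5, H₁: p ≠ 0.5
Standard error: SE = √(p₀(1-p₀)/n) = √(0.5×0.5/481) = 0.022798
z-statistic: z = (p̂ - p₀)/SE = (0.38 - 0.5)/0.022798 = -5.2636
Critical value: z_0.025 = ±1.960
p-value < 0.0001
Decision: reject H₀ at α = 0.05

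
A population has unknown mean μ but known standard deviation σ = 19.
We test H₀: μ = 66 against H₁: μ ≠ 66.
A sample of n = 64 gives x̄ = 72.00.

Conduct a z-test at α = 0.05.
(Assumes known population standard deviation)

Standard error: SE = σ/√n = 19/√64 = 2.3750
z-statistic: z = (x̄ - μ₀)/SE = (72.00 - 66)/2.3750 = 2.5263
Critical value: ±1.960
p-value = 0.0115
Decision: reject H₀

Answer: z = 2.5263, reject H₀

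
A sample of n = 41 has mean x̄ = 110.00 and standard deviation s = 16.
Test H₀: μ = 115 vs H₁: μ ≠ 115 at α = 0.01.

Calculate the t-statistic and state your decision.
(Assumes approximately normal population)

Answer: t = -2.0010, fail to reject H₀

Derivation:
df = n - 1 = 40
SE = s/√n = 16/√41 = 2.4988
t = (x̄ - μ₀)/SE = (110.00 - 115)/2.4988 = -2.0010
Critical value: t_{0.005,40} = ±2.704
p-value ≈ 0.0522
Decision: fail to reject H₀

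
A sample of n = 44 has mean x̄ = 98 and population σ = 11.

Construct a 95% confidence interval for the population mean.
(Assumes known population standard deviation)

Answer: (94.7497, 101.2503)

Derivation:
Confidence level: 95%, α = 0.05
z_0.025 = 1.960
SE = σ/√n = 11/√44 = 1.6583
Margin of error = 1.960 × 1.6583 = 3.2503
CI: x̄ ± margin = 98 ± 3.2503
CI: (94.7497, 101.2503)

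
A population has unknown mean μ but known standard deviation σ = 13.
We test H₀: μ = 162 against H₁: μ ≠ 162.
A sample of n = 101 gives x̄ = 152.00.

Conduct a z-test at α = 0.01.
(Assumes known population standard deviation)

Standard error: SE = σ/√n = 13/√101 = 1.2935
z-statistic: z = (x̄ - μ₀)/SE = (152.00 - 162)/1.2935 = -7.7310
Critical value: ±2.576
p-value < 0.0001
Decision: reject H₀

Answer: z = -7.7310, reject H₀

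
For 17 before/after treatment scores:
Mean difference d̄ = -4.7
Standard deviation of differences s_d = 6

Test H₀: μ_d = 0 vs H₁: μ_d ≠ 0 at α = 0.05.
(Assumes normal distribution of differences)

df = n - 1 = 16
SE = s_d/√n = 6/√17 = 1.4552
t = d̄/SE = -4.7/1.4552 = -3.2298
Critical value: t_{0.025,16} = ±2.120
p-value ≈ 0.0052
Decision: reject H₀

Answer: t = -3.2298, reject H₀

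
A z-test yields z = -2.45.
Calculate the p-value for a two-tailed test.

For z = -2.45:
p = 2×P(Z > |-2.45|) = 2×(1 - Φ(2.45)) = 0.0143

Answer: p-value ≈ 0.0143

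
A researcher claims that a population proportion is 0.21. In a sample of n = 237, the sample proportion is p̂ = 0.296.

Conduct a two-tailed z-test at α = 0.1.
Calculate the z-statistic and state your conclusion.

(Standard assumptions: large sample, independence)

Answer: z = 3.2504, reject H₀

Derivation:
H₀: p = 0.21, H₁: p ≠ 0.21
Standard error: SE = √(p₀(1-p₀)/n) = √(0.21×0.79/237) = 0.026458
z-statistic: z = (p̂ - p₀)/SE = (0.296 - 0.21)/0.026458 = 3.2504
Critical value: z_0.05 = ±1.645
p-value = 0.0012
Decision: reject H₀ at α = 0.1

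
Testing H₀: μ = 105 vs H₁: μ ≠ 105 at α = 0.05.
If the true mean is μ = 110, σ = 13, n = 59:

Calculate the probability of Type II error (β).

Answer: β ≈ 0.1601

Derivation:
SE = σ/√n = 13/√59 = 1.6925
Critical values: μ₀ ± z_0.025×SE = 105 ± 1.960×1.6925
Acceptance region: (101.6827, 108.3173)
Under H₁ (μ = 110): z_high = (108.3173 - 110)/1.6925 = -0.9942, z_low = (101.6827 - 110)/1.6925 = -4.9142
β = P(not reject | H₁) = Φ(-0.9942) - Φ(-4.9142) ≈ 0.1601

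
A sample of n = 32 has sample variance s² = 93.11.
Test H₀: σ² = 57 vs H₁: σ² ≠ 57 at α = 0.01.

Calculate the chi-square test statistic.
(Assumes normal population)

df = n - 1 = 31
χ² = (n-1)s²/σ₀² = 31×93.11/57 = 50.6388
Critical values: χ²_{0.995,31} = 14.458, χ²_{0.005,31} = 55.003
Rejection region: χ² < 14.458 or χ² > 55.003
Decision: fail to reject H₀

Answer: χ² = 50.6388, fail to reject H₀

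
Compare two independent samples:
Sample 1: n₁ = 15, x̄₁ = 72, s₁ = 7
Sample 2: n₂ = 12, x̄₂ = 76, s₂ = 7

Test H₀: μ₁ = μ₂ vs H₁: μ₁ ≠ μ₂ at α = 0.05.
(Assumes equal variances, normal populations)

Answer: t = -1.4754, fail to reject H₀

Derivation:
Pooled variance: s²_p = [14×7² + 11×7²]/(25) = 49.0000
s_p = 7.0000
SE = s_p×√(1/n₁ + 1/n₂) = 7.0000×√(1/15 + 1/12) = 2.7111
t = (x̄₁ - x̄₂)/SE = (72 - 76)/2.7111 = -1.4754
df = 25, t-critical = ±2.060
Decision: fail to reject H₀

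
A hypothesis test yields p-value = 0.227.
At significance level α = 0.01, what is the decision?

Answer: fail to reject H₀

Derivation:
Compare p-value to α:
0.227 ≥ 0.01
Decision: fail to reject H₀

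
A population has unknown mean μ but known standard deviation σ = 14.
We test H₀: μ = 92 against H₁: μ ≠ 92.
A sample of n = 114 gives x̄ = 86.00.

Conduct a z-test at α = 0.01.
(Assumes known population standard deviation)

Answer: z = -4.5760, reject H₀

Derivation:
Standard error: SE = σ/√n = 14/√114 = 1.3112
z-statistic: z = (x̄ - μ₀)/SE = (86.00 - 92)/1.3112 = -4.5760
Critical value: ±2.576
p-value < 0.0001
Decision: reject H₀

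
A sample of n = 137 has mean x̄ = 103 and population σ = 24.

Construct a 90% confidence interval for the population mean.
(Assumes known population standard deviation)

Confidence level: 90%, α = 0.1
z_0.05 = 1.645
SE = σ/√n = 24/√137 = 2.0505
Margin of error = 1.645 × 2.0505 = 3.3731
CI: x̄ ± margin = 103 ± 3.3731
CI: (99.6269, 106.3731)

Answer: (99.6269, 106.3731)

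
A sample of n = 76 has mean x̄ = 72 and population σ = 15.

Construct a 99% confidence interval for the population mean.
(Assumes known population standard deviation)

Answer: (67.5677, 76.4323)

Derivation:
Confidence level: 99%, α = 0.01
z_0.005 = 2.576
SE = σ/√n = 15/√76 = 1.7206
Margin of error = 2.576 × 1.7206 = 4.4323
CI: x̄ ± margin = 72 ± 4.4323
CI: (67.5677, 76.4323)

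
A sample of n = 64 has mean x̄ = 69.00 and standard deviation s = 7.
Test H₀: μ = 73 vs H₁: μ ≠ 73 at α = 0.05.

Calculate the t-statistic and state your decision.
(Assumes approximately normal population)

Answer: t = -4.5714, reject H₀

Derivation:
df = n - 1 = 63
SE = s/√n = 7/√64 = 0.8750
t = (x̄ - μ₀)/SE = (69.00 - 73)/0.8750 = -4.5714
Critical value: t_{0.025,63} = ±1.998
p-value < 0.0001
Decision: reject H₀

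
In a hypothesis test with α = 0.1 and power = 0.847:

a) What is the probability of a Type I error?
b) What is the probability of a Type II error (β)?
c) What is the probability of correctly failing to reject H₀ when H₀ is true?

Answer: a) 0.1, b) 0.153, c) 0.9

Derivation:
a) Type I error probability = α = 0.1
b) Power = P(reject H₀ | H₁ true) = 1 - β = 0.847, so Type II error probability = β = 1 - Power = 0.153
c) P(fail to reject H₀ | H₀ true) = 1 - α = 0.9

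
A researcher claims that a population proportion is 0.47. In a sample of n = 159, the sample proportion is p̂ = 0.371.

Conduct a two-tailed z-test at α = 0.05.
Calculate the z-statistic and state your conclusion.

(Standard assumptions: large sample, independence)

H₀: p = 0.47, H₁: p ≠ 0.47
Standard error: SE = √(p₀(1-p₀)/n) = √(0.47×0.53/159) = 0.039581
z-statistic: z = (p̂ - p₀)/SE = (0.371 - 0.47)/0.039581 = -2.5012
Critical value: z_0.025 = ±1.960
p-value = 0.0124
Decision: reject H₀ at α = 0.05

Answer: z = -2.5012, reject H₀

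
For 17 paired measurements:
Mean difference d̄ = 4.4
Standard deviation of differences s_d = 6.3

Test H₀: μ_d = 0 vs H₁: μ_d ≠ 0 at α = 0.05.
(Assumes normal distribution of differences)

Answer: t = 2.8796, reject H₀

Derivation:
df = n - 1 = 16
SE = s_d/√n = 6.3/√17 = 1.5280
t = d̄/SE = 4.4/1.5280 = 2.8796
Critical value: t_{0.025,16} = ±2.120
p-value ≈ 0.0109
Decision: reject H₀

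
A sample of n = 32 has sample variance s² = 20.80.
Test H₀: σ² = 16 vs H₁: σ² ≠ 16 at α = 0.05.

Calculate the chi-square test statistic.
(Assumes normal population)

Answer: χ² = 40.3000, fail to reject H₀

Derivation:
df = n - 1 = 31
χ² = (n-1)s²/σ₀² = 31×20.80/16 = 40.3000
Critical values: χ²_{0.975,31} = 17.539, χ²_{0.025,31} = 48.232
Rejection region: χ² < 17.539 or χ² > 48.232
Decision: fail to reject H₀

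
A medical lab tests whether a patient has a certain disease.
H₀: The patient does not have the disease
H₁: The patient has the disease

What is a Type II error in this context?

Type I error: rejecting H₀ when it is actually true (false positive).
Type II error: failing to reject H₀ when H₁ is actually true (false negative).

Answer: Failing to diagnose a patient who actually has the disease (false negative)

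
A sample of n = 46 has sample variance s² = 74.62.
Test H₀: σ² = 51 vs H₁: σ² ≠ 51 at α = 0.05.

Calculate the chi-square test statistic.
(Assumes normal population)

df = n - 1 = 45
χ² = (n-1)s²/σ₀² = 45×74.62/51 = 65.8412
Critical values: χ²_{0.975,45} = 28.366, χ²_{0.025,45} = 65.410
Rejection region: χ² < 28.366 or χ² > 65.410
Decision: reject H₀

Answer: χ² = 65.8412, reject H₀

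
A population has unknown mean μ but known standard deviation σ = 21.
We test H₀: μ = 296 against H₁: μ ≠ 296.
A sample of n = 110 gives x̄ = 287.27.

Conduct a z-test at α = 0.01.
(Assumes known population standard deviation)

Answer: z = -4.3600, reject H₀

Derivation:
Standard error: SE = σ/√n = 21/√110 = 2.0023
z-statistic: z = (x̄ - μ₀)/SE = (287.27 - 296)/2.0023 = -4.3600
Critical value: ±2.576
p-value < 0.0001
Decision: reject H₀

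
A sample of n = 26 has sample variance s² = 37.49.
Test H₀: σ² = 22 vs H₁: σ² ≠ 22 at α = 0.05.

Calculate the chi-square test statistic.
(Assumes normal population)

Answer: χ² = 42.6023, reject H₀

Derivation:
df = n - 1 = 25
χ² = (n-1)s²/σ₀² = 25×37.49/22 = 42.6023
Critical values: χ²_{0.975,25} = 13.120, χ²_{0.025,25} = 40.646
Rejection region: χ² < 13.120 or χ² > 40.646
Decision: reject H₀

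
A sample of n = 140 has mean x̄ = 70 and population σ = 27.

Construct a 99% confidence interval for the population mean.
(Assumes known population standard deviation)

Confidence level: 99%, α = 0.01
z_0.005 = 2.576
SE = σ/√n = 27/√140 = 2.2819
Margin of error = 2.576 × 2.2819 = 5.8782
CI: x̄ ± margin = 70 ± 5.8782
CI: (64.1218, 75.8782)

Answer: (64.1218, 75.8782)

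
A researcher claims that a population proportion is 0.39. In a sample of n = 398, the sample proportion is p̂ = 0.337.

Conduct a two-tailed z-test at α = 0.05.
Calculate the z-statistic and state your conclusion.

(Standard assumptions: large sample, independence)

H₀: p = 0.39, H₁: p ≠ 0.39
Standard error: SE = √(p₀(1-p₀)/n) = √(0.39×0.61/398) = 0.024449
z-statistic: z = (p̂ - p₀)/SE = (0.337 - 0.39)/0.024449 = -2.1678
Critical value: z_0.025 = ±1.960
p-value = 0.0302
Decision: reject H₀ at α = 0.05

Answer: z = -2.1678, reject H₀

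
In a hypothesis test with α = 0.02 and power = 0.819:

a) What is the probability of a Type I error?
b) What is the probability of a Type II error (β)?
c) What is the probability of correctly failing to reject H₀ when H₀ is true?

Answer: a) 0.02, b) 0.181, c) 0.98

Derivation:
a) Type I error probability = α = 0.02
b) Power = P(reject H₀ | H₁ true) = 1 - β = 0.819, so Type II error probability = β = 1 - Power = 0.181
c) P(fail to reject H₀ | H₀ true) = 1 - α = 0.98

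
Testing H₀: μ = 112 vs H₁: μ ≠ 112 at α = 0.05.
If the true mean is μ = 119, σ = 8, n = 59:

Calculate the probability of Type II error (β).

Answer: β ≈ 0.0000

Derivation:
SE = σ/√n = 8/√59 = 1.0415
Critical values: μ₀ ± z_0.025×SE = 112 ± 1.960×1.0415
Acceptance region: (109.9587, 114.0413)
Under H₁ (μ = 119): z_high = (114.0413 - 119)/1.0415 = -4.7611, z_low = (109.9587 - 119)/1.0415 = -8.6810
β = P(not reject | H₁) = Φ(-4.7611) - Φ(-8.6810) ≈ 0.0000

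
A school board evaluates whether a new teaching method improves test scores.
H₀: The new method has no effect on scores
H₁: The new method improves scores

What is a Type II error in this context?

Answer: Failing to adopt an effective teaching method

Derivation:
Type I error (α): Rejecting H₀ when H₀ is true
Type II error (β): Failing to reject H₀ when H₁ is true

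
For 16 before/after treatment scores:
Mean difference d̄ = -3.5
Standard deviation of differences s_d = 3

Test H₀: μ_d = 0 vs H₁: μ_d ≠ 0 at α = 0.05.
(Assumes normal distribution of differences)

Answer: t = -4.6667, reject H₀

Derivation:
df = n - 1 = 15
SE = s_d/√n = 3/√16 = 0.7500
t = d̄/SE = -3.5/0.7500 = -4.6667
Critical value: t_{0.025,15} = ±2.131
p-value ≈ 0.0003
Decision: reject H₀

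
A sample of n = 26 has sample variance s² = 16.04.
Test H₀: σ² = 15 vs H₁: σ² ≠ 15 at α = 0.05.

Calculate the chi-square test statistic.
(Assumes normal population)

df = n - 1 = 25
χ² = (n-1)s²/σ₀² = 25×16.04/15 = 26.7333
Critical values: χ²_{0.975,25} = 13.120, χ²_{0.025,25} = 40.646
Rejection region: χ² < 13.120 or χ² > 40.646
Decision: fail to reject H₀

Answer: χ² = 26.7333, fail to reject H₀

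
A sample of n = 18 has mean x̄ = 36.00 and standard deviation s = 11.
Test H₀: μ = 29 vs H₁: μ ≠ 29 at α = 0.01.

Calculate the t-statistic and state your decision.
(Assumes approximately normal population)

Answer: t = 2.6999, fail to reject H₀

Derivation:
df = n - 1 = 17
SE = s/√n = 11/√18 = 2.5927
t = (x̄ - μ₀)/SE = (36.00 - 29)/2.5927 = 2.6999
Critical value: t_{0.005,17} = ±2.898
p-value ≈ 0.0152
Decision: fail to reject H₀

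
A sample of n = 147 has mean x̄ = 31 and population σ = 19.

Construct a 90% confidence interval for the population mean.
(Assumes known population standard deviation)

Answer: (28.4221, 33.5779)

Derivation:
Confidence level: 90%, α = 0.1
z_0.05 = 1.645
SE = σ/√n = 19/√147 = 1.5671
Margin of error = 1.645 × 1.5671 = 2.5779
CI: x̄ ± margin = 31 ± 2.5779
CI: (28.4221, 33.5779)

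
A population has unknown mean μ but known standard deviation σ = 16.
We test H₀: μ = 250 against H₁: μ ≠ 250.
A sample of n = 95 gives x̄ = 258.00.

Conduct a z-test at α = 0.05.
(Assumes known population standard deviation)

Answer: z = 4.8733, reject H₀

Derivation:
Standard error: SE = σ/√n = 16/√95 = 1.6416
z-statistic: z = (x̄ - μ₀)/SE = (258.00 - 250)/1.6416 = 4.8733
Critical value: ±1.960
p-value < 0.0001
Decision: reject H₀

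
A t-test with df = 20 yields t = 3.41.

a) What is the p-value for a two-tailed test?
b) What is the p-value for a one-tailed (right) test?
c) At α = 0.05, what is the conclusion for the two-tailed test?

Using t-distribution with df = 20:
a) Two-tailed: p = 2×P(T > 3.41) = 0.0028
b) One-tailed: p = P(T > 3.41) = 0.0014
c) 0.0028 < 0.05, reject H₀

Answer: a) 0.0028, b) 0.0014, c) reject H₀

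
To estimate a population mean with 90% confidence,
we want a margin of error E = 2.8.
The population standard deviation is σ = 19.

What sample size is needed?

Answer: n = 125

Derivation:
z_0.05 = 1.645
n = (z×σ/E)² = (1.645×19/2.8)²
n = 124.6014
Round up: n = 125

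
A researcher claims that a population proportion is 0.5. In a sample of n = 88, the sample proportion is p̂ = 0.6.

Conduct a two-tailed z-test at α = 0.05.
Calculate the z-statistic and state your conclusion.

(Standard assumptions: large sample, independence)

H₀: p = 0.5, H₁: p ≠ 0.5
Standard error: SE = √(p₀(1-p₀)/n) = √(0.5×0.5/88) = 0.053300
z-statistic: z = (p̂ - p₀)/SE = (0.6 - 0.5)/0.053300 = 1.8762
Critical value: z_0.025 = ±1.960
p-value = 0.0606
Decision: fail to reject H₀ at α = 0.05

Answer: z = 1.8762, fail to reject H₀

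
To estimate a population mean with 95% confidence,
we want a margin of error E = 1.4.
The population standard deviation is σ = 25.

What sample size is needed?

z_0.025 = 1.960
n = (z×σ/E)² = (1.960×25/1.4)²
n = 1225.0000
Already a whole number: n = 1225

Answer: n = 1225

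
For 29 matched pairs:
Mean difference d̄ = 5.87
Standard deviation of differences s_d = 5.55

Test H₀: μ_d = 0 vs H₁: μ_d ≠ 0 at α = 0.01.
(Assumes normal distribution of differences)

df = n - 1 = 28
SE = s_d/√n = 5.55/√29 = 1.0306
t = d̄/SE = 5.87/1.0306 = 5.6957
Critical value: t_{0.005,28} = ±2.763
p-value < 0.0001
Decision: reject H₀

Answer: t = 5.6957, reject H₀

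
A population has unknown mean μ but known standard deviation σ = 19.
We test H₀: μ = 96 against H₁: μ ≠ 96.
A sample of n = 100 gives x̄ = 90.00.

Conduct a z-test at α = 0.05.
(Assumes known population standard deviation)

Answer: z = -3.1579, reject H₀

Derivation:
Standard error: SE = σ/√n = 19/√100 = 1.9000
z-statistic: z = (x̄ - μ₀)/SE = (90.00 - 96)/1.9000 = -3.1579
Critical value: ±1.960
p-value = 0.0016
Decision: reject H₀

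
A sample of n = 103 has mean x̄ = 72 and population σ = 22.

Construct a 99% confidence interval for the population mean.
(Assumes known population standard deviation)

Confidence level: 99%, α = 0.01
z_0.005 = 2.576
SE = σ/√n = 22/√103 = 2.1677
Margin of error = 2.576 × 2.1677 = 5.5840
CI: x̄ ± margin = 72 ± 5.5840
CI: (66.4160, 77.5840)

Answer: (66.4160, 77.5840)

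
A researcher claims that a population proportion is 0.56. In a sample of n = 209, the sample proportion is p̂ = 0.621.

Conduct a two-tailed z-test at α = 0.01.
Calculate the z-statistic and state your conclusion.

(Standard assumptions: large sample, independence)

Answer: z = 1.7766, fail to reject H₀

Derivation:
H₀: p = 0.56, H₁: p ≠ 0.56
Standard error: SE = √(p₀(1-p₀)/n) = √(0.56×0.44/209) = 0.034336
z-statistic: z = (p̂ - p₀)/SE = (0.621 - 0.56)/0.034336 = 1.7766
Critical value: z_0.005 = ±2.576
p-value = 0.0756
Decision: fail to reject H₀ at α = 0.01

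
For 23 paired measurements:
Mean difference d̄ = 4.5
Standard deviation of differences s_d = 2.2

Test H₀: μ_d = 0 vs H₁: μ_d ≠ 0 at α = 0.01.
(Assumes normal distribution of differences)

df = n - 1 = 22
SE = s_d/√n = 2.2/√23 = 0.4587
t = d̄/SE = 4.5/0.4587 = 9.8103
Critical value: t_{0.005,22} = ±2.819
p-value < 0.0001
Decision: reject H₀

Answer: t = 9.8103, reject H₀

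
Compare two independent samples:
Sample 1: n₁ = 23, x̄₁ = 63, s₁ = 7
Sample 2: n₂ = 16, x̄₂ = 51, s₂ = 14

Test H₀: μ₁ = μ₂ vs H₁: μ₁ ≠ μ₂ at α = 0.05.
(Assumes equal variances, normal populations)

Pooled variance: s²_p = [22×7² + 15×14²]/(37) = 108.5946
s_p = 10.4209
SE = s_p×√(1/n₁ + 1/n₂) = 10.4209×√(1/23 + 1/16) = 3.3925
t = (x̄₁ - x̄₂)/SE = (63 - 51)/3.3925 = 3.5372
df = 37, t-critical = ±2.026
Decision: reject H₀

Answer: t = 3.5372, reject H₀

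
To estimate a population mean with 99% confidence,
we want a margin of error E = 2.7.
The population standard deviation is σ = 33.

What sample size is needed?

z_0.005 = 2.576
n = (z×σ/E)² = (2.576×33/2.7)²
n = 991.2702
Round up: n = 992

Answer: n = 992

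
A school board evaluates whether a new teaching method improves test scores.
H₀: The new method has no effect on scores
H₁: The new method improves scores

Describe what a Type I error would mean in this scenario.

A Type I error (probability α) occurs when we reject a true H₀.
A Type II error (probability β) occurs when we fail to reject a false H₀.

Answer: Concluding the new method improves scores when it actually doesn't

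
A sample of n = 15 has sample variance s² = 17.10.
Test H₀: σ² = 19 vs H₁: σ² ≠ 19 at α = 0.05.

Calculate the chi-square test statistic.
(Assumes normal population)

Answer: χ² = 12.6000, fail to reject H₀

Derivation:
df = n - 1 = 14
χ² = (n-1)s²/σ₀² = 14×17.10/19 = 12.6000
Critical values: χ²_{0.975,14} = 5.629, χ²_{0.025,14} = 26.119
Rejection region: χ² < 5.629 or χ² > 26.119
Decision: fail to reject H₀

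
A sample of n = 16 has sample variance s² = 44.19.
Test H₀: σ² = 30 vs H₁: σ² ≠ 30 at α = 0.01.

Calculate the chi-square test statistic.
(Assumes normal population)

Answer: χ² = 22.0950, fail to reject H₀

Derivation:
df = n - 1 = 15
χ² = (n-1)s²/σ₀² = 15×44.19/30 = 22.0950
Critical values: χ²_{0.995,15} = 4.601, χ²_{0.005,15} = 32.801
Rejection region: χ² < 4.601 or χ² > 32.801
Decision: fail to reject H₀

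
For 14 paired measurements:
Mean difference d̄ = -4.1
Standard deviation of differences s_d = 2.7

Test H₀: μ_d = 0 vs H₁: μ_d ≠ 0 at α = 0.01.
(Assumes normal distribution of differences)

Answer: t = -5.6818, reject H₀

Derivation:
df = n - 1 = 13
SE = s_d/√n = 2.7/√14 = 0.7216
t = d̄/SE = -4.1/0.7216 = -5.6818
Critical value: t_{0.005,13} = ±3.012
p-value ≈ 0.0001
Decision: reject H₀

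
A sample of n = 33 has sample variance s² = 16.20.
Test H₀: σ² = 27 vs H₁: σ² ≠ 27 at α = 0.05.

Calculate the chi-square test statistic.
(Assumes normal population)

Answer: χ² = 19.2000, fail to reject H₀

Derivation:
df = n - 1 = 32
χ² = (n-1)s²/σ₀² = 32×16.20/27 = 19.2000
Critical values: χ²_{0.975,32} = 18.291, χ²_{0.025,32} = 49.480
Rejection region: χ² < 18.291 or χ² > 49.480
Decision: fail to reject H₀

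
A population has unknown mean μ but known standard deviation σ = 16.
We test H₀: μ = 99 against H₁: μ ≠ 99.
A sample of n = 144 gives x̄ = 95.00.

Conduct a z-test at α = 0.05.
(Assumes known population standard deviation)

Answer: z = -3.0001, reject H₀

Derivation:
Standard error: SE = σ/√n = 16/√144 = 1.3333
z-statistic: z = (x̄ - μ₀)/SE = (95.00 - 99)/1.3333 = -3.0001
Critical value: ±1.960
p-value = 0.0027
Decision: reject H₀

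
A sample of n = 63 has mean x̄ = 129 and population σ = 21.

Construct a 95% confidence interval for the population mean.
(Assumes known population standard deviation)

Confidence level: 95%, α = 0.05
z_0.025 = 1.960
SE = σ/√n = 21/√63 = 2.6458
Margin of error = 1.960 × 2.6458 = 5.1858
CI: x̄ ± margin = 129 ± 5.1858
CI: (123.8142, 134.1858)

Answer: (123.8142, 134.1858)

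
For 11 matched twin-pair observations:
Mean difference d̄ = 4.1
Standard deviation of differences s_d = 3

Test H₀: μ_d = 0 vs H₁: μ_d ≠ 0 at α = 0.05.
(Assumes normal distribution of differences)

Answer: t = 4.5329, reject H₀

Derivation:
df = n - 1 = 10
SE = s_d/√n = 3/√11 = 0.9045
t = d̄/SE = 4.1/0.9045 = 4.5329
Critical value: t_{0.025,10} = ±2.228
p-value ≈ 0.0011
Decision: reject H₀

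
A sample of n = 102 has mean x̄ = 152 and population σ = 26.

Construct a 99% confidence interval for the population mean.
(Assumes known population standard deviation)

Confidence level: 99%, α = 0.01
z_0.005 = 2.576
SE = σ/√n = 26/√102 = 2.5744
Margin of error = 2.576 × 2.5744 = 6.6317
CI: x̄ ± margin = 152 ± 6.6317
CI: (145.3683, 158.6317)

Answer: (145.3683, 158.6317)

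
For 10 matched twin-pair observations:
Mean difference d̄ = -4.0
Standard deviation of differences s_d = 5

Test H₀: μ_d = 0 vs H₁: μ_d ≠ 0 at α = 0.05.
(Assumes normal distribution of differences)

Answer: t = -2.5299, reject H₀

Derivation:
df = n - 1 = 9
SE = s_d/√n = 5/√10 = 1.5811
t = d̄/SE = -4.0/1.5811 = -2.5299
Critical value: t_{0.025,9} = ±2.262
p-value ≈ 0.0322
Decision: reject H₀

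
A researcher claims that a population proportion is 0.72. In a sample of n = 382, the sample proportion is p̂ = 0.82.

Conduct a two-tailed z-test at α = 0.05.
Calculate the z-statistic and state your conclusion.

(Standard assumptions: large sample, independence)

H₀: p = 0.72, H₁: p ≠ 0.72
Standard error: SE = √(p₀(1-p₀)/n) = √(0.72×0.28/382) = 0.022973
z-statistic: z = (p̂ - p₀)/SE = (0.82 - 0.72)/0.022973 = 4.3529
Critical value: z_0.025 = ±1.960
p-value < 0.0001
Decision: reject H₀ at α = 0.05

Answer: z = 4.3529, reject H₀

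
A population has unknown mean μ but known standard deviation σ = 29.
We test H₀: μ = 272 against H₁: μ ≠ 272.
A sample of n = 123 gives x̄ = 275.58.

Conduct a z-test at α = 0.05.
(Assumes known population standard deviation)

Answer: z = 1.3691, fail to reject H₀

Derivation:
Standard error: SE = σ/√n = 29/√123 = 2.6148
z-statistic: z = (x̄ - μ₀)/SE = (275.58 - 272)/2.6148 = 1.3691
Critical value: ±1.960
p-value = 0.1710
Decision: fail to reject H₀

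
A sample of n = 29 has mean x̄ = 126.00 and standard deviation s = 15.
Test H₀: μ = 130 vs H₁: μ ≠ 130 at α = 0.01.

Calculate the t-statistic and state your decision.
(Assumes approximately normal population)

Answer: t = -1.4361, fail to reject H₀

Derivation:
df = n - 1 = 28
SE = s/√n = 15/√29 = 2.7854
t = (x̄ - μ₀)/SE = (126.00 - 130)/2.7854 = -1.4361
Critical value: t_{0.005,28} = ±2.763
p-value ≈ 0.1621
Decision: fail to reject H₀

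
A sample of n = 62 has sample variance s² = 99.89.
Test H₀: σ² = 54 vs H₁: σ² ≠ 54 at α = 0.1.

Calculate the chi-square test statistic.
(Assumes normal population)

df = n - 1 = 61
χ² = (n-1)s²/σ₀² = 61×99.89/54 = 112.8387
Critical values: χ²_{0.95,61} = 44.038, χ²_{0.05,61} = 80.232
Rejection region: χ² < 44.038 or χ² > 80.232
Decision: reject H₀

Answer: χ² = 112.8387, reject H₀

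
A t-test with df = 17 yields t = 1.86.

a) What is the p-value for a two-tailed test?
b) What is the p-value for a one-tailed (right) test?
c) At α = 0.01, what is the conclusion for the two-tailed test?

Answer: a) 0.0803, b) 0.0401, c) fail to reject H₀

Derivation:
Using t-distribution with df = 17:
a) Two-tailed: p = 2×P(T > 1.86) = 0.0803
b) One-tailed: p = P(T > 1.86) = 0.0401
c) 0.0803 ≥ 0.01, fail to reject H₀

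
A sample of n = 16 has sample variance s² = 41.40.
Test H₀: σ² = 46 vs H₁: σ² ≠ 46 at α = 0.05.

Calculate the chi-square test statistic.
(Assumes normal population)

Answer: χ² = 13.5000, fail to reject H₀

Derivation:
df = n - 1 = 15
χ² = (n-1)s²/σ₀² = 15×41.40/46 = 13.5000
Critical values: χ²_{0.975,15} = 6.262, χ²_{0.025,15} = 27.488
Rejection region: χ² < 6.262 or χ² > 27.488
Decision: fail to reject H₀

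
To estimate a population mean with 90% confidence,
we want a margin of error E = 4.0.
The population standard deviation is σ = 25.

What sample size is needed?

z_0.05 = 1.645
n = (z×σ/E)² = (1.645×25/4.0)²
n = 105.7041
Round up: n = 106

Answer: n = 106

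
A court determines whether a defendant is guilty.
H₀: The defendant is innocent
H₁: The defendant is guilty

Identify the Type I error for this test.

A Type I error (probability α) occurs when we reject a true H₀.
A Type II error (probability β) occurs when we fail to reject a false H₀.

Answer: Convicting an innocent person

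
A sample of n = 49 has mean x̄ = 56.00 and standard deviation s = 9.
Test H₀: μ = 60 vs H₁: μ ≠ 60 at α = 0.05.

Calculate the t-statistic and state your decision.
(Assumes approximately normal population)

Answer: t = -3.1111, reject H₀

Derivation:
df = n - 1 = 48
SE = s/√n = 9/√49 = 1.2857
t = (x̄ - μ₀)/SE = (56.00 - 60)/1.2857 = -3.1111
Critical value: t_{0.025,48} = ±2.011
p-value ≈ 0.0031
Decision: reject H₀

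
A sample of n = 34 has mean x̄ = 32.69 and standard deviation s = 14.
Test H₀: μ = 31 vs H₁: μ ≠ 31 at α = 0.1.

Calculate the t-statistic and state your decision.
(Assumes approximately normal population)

df = n - 1 = 33
SE = s/√n = 14/√34 = 2.4010
t = (x̄ - μ₀)/SE = (32.69 - 31)/2.4010 = 0.7039
Critical value: t_{0.05,33} = ±1.692
p-value ≈ 0.4864
Decision: fail to reject H₀

Answer: t = 0.7039, fail to reject H₀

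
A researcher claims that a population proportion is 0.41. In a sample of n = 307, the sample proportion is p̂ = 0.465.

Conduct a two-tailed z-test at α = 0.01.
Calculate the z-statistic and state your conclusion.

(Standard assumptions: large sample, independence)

Answer: z = 1.9594, fail to reject H₀

Derivation:
H₀: p = 0.41, H₁: p ≠ 0.41
Standard error: SE = √(p₀(1-p₀)/n) = √(0.41×0.59/307) = 0.028070
z-statistic: z = (p̂ - p₀)/SE = (0.465 - 0.41)/0.028070 = 1.9594
Critical value: z_0.005 = ±2.576
p-value = 0.0501
Decision: fail to reject H₀ at α = 0.01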